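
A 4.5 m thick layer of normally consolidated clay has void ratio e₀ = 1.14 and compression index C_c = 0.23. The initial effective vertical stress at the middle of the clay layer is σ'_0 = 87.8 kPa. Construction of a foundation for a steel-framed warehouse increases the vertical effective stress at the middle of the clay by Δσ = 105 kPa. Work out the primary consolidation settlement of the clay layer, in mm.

Final effective stress: σ'_f = σ'_0 + Δσ = 87.8 + 105 = 192.8 kPa.
Normally consolidated clay, so the full stress increment lies on the virgin compression line:
S_c = C_c·H/(1+e₀)·log₁₀(σ'_f/σ'_0) = 0.23×4.5/(1+1.14)×log₁₀(192.8/87.8)
    = 0.48364 × 0.34161 = 0.1652 m

S_c ≈ 165 mm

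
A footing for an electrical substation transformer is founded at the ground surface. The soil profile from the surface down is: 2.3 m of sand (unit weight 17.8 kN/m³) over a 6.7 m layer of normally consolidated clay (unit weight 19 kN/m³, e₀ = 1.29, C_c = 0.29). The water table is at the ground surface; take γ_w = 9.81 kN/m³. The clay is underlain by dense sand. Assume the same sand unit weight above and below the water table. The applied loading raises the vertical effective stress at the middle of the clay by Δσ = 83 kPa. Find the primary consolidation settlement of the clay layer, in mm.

S_c ≈ 364 mm

Mid-depth of clay below the ground surface: z = 2.3 + 6.7/2 = 5.65 m.
Total vertical stress at mid-clay: σ_v = 17.8×2.3 + 19×3.35 = 104.59 kPa.
Pore pressure: u = 9.81×(5.65 − 0) = 55.427 kPa.
Initial effective stress: σ'_0 = σ_v − u = 104.59 − 55.427 = 49.163 kPa.
Final effective stress: σ'_f = σ'_0 + Δσ = 49.163 + 83 = 132.16 kPa.
Normally consolidated clay, so the full stress increment lies on the virgin compression line:
S_c = C_c·H/(1+e₀)·log₁₀(σ'_f/σ'_0) = 0.29×6.7/(1+1.29)×log₁₀(132.16/49.163)
    = 0.84847 × 0.42946 = 0.3644 m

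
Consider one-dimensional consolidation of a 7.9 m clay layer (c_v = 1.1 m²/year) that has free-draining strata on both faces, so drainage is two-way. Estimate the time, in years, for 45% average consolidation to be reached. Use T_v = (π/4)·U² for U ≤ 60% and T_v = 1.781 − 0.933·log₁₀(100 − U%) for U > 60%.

Drainage path length: H_d = H/2 = 3.95 m (double drainage).
U ≤ 60%: T_v = (π/4)·U² = (π/4)×0.45² = 0.15904.
t = T_v·H_d²/c_v = 0.15904×3.95²/1.1 = 2.256 years.

t ≈ 2.26 years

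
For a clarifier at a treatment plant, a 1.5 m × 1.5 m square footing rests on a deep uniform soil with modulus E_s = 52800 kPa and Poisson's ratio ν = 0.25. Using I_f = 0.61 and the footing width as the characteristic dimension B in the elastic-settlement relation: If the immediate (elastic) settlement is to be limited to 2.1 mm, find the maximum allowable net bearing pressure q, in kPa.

q ≈ 129 kPa

S_e = q·B·(1−ν²)/E_s · I_f  ⇒  q = S_e·E_s / (B·(1−ν²)·I_f).
q = 0.0021 × 52800 / (1.5 × 0.9375 × 0.61) = 129.3 kPa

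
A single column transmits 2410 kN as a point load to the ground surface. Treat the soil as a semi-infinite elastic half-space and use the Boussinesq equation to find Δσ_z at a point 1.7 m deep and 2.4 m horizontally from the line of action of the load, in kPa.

Boussinesq vertical stress below a point load on an elastic half-space:
Δσ_z = 3P/(2πz²) · [1 + (r/z)²]^(−5/2)
r/z = 2.4/1.7 = 1.4118; [1+(r/z)²]^(−5/2) = 0.064521.
Δσ_z = 3×2410/(2π×1.7²) × 0.064521 = 398.16 × 0.064521 = 25.69 kPa

Δσ_z ≈ 25.7 kPa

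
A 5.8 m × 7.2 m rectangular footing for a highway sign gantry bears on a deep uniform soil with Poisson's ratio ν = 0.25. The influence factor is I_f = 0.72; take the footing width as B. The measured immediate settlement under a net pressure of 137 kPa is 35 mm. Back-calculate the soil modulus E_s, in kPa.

E_s ≈ 15300 kPa

S_e = q·B·(1−ν²)/E_s · I_f  ⇒  E_s = q·B·(1−ν²)·I_f / S_e.
E_s = 137 × 5.8 × 0.9375 × 0.72 / 0.035 = 15320 kPa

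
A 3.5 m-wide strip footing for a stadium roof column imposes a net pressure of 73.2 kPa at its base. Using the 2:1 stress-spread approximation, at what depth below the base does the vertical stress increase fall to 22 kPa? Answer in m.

2:1 spreading — at depth z the loaded area has grown by z in each plan dimension:
qB/(B+z) = Δσ_z ⇒ z = qB/Δσ_z − B = 73.2×3.5/22 − 3.5 = 8.145 m

z ≈ 8.15 m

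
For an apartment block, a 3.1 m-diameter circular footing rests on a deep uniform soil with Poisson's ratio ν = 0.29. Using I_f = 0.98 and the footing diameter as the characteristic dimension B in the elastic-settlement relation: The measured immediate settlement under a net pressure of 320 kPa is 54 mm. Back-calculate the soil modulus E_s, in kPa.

S_e = q·B·(1−ν²)/E_s · I_f  ⇒  E_s = q·B·(1−ν²)·I_f / S_e.
E_s = 320 × 3.1 × 0.9159 × 0.98 / 0.054 = 16490 kPa

E_s ≈ 16500 kPa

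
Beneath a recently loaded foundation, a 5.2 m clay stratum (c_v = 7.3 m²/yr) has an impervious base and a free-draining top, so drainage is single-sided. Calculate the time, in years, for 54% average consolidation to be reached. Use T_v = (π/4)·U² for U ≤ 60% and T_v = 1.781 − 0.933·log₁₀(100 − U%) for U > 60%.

t ≈ 0.848 years

Drainage path length: H_d = H = 5.2 m (single drainage).
U ≤ 60%: T_v = (π/4)·U² = (π/4)×0.54² = 0.22902.
t = T_v·H_d²/c_v = 0.22902×5.2²/7.3 = 0.8483 years.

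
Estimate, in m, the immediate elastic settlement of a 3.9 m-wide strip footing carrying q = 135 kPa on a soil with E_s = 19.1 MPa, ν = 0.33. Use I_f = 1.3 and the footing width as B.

S_e ≈ 0.0319 m

Immediate (elastic) settlement: S_e = q·B·(1−ν²)/E_s · I_f.
E_s = 19.1 MPa = 19100 kPa.
S_e = 135 × 3.9 × (1 − 0.33²) / 19100 × 1.3
    = 135 × 3.9 × 0.8911 / 19100 × 1.3
    = 0.03193 m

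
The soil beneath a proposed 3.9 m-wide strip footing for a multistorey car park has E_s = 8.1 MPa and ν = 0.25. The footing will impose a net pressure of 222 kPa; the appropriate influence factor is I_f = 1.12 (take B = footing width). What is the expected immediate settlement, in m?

Immediate (elastic) settlement: S_e = q·B·(1−ν²)/E_s · I_f.
E_s = 8.1 MPa = 8100 kPa.
S_e = 222 × 3.9 × (1 − 0.25²) / 8100 × 1.12
    = 222 × 3.9 × 0.9375 / 8100 × 1.12
    = 0.1122 m

S_e ≈ 0.112 m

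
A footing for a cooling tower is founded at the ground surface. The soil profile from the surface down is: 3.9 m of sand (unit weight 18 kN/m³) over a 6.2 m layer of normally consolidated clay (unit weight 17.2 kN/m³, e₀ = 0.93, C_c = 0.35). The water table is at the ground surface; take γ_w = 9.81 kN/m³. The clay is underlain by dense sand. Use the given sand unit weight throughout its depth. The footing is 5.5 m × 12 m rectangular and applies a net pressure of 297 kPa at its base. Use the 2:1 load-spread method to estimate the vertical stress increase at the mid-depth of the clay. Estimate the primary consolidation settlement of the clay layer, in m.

Mid-depth of clay below the ground surface: z = 3.9 + 6.2/2 = 7 m.
Total vertical stress at mid-clay: σ_v = 18×3.9 + 17.2×3.1 = 123.52 kPa.
Pore pressure: u = 9.81×(7 − 0) = 68.67 kPa.
Initial effective stress: σ'_0 = σ_v − u = 123.52 − 68.67 = 54.85 kPa.
Stress increase at mid-clay by the 2:1 spreading method:
Δσ = qBL/((B+z)(L+z)) = 297×5.5×12/((5.5+7)(12+7)) = 82.535 kPa
Final effective stress: σ'_f = σ'_0 + Δσ = 54.85 + 82.535 = 137.38 kPa.
Normally consolidated clay, so the full stress increment lies on the virgin compression line:
S_c = C_c·H/(1+e₀)·log₁₀(σ'_f/σ'_0) = 0.35×6.2/(1+0.93)×log₁₀(137.38/54.85)
    = 1.1244 × 0.39875 = 0.4484 m

S_c ≈ 0.448 m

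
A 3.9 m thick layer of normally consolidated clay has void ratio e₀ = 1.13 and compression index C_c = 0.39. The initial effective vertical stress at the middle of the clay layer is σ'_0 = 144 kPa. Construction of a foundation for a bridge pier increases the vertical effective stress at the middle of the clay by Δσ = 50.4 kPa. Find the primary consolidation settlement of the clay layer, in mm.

S_c ≈ 93.1 mm

Final effective stress: σ'_f = σ'_0 + Δσ = 144 + 50.4 = 194.4 kPa.
Normally consolidated clay, so the full stress increment lies on the virgin compression line:
S_c = C_c·H/(1+e₀)·log₁₀(σ'_f/σ'_0) = 0.39×3.9/(1+1.13)×log₁₀(194.4/144)
    = 0.71408 × 0.13033 = 0.09307 m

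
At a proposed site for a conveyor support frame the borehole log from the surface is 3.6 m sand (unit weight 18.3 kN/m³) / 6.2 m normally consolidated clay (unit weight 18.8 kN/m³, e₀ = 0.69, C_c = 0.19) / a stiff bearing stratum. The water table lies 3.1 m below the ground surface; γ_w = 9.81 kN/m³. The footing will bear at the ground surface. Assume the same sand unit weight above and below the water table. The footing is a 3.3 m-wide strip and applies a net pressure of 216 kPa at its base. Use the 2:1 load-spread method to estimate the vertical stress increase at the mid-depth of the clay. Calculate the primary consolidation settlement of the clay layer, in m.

S_c ≈ 0.178 m

Mid-depth of clay below the ground surface: z = 3.6 + 6.2/2 = 6.7 m.
Total vertical stress at mid-clay: σ_v = 18.3×3.6 + 18.8×3.1 = 124.16 kPa.
Pore pressure: u = 9.81×(6.7 − 3.1) = 35.316 kPa.
Initial effective stress: σ'_0 = σ_v − u = 124.16 − 35.316 = 88.844 kPa.
Stress increase at mid-clay by the 2:1 spreading method:
Δσ = qB/(B+z) = 216×3.3/(3.3+6.7) = 71.28 kPa
Final effective stress: σ'_f = σ'_0 + Δσ = 88.844 + 71.28 = 160.12 kPa.
Normally consolidated clay, so the full stress increment lies on the virgin compression line:
S_c = C_c·H/(1+e₀)·log₁₀(σ'_f/σ'_0) = 0.19×6.2/(1+0.69)×log₁₀(160.12/88.844)
    = 0.69704 × 0.25582 = 0.1783 m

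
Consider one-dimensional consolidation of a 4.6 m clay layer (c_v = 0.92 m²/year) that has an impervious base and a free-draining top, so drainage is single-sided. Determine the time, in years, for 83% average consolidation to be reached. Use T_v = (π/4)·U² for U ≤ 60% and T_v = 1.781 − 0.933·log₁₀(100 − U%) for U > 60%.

Drainage path length: H_d = H = 4.6 m (single drainage).
U > 60%: T_v = 1.781 − 0.933·log₁₀(100 − 83) = 0.63299.
t = T_v·H_d²/c_v = 0.63299×4.6²/0.92 = 14.56 years.

t ≈ 14.6 years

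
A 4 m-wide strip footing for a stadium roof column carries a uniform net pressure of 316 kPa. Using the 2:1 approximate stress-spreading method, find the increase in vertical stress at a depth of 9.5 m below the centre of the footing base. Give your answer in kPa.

Δσ_z ≈ 93.6 kPa

By the 2:1 method the load spreads at 1 horizontal : 2 vertical, so at depth z the loaded area has grown by z in each plan dimension:
Δσ = qB/(B+z) = 316×4/(4+9.5) = 93.63 kPa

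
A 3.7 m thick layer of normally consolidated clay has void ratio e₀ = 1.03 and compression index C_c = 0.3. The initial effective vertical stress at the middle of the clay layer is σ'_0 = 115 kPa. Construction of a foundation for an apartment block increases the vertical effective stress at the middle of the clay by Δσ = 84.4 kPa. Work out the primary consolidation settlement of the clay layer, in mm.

S_c ≈ 131 mm

Final effective stress: σ'_f = σ'_0 + Δσ = 115 + 84.4 = 199.4 kPa.
Normally consolidated clay, so the full stress increment lies on the virgin compression line:
S_c = C_c·H/(1+e₀)·log₁₀(σ'_f/σ'_0) = 0.3×3.7/(1+1.03)×log₁₀(199.4/115)
    = 0.5468 × 0.23903 = 0.1307 m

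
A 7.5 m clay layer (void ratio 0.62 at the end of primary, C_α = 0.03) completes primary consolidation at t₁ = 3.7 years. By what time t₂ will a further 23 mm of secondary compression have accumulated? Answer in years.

S_s = C_α·H/(1+e_p)·log₁₀(t₂/t₁) ⇒ log₁₀(t₂/t₁) = S_s·(1+e_p)/(C_α·H).
log₁₀(t₂/t₁) = 0.023 × (1+0.62) / (0.03×7.5) = 0.1656
t₂ = t₁ × 10^0.1656 = 3.7 × 1.464 = 5.418 years

t₂ ≈ 5.42 years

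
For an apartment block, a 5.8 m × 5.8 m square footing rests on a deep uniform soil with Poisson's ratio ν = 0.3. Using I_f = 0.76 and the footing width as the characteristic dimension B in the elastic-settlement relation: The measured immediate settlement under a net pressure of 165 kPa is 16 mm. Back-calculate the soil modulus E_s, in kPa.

E_s ≈ 41400 kPa

S_e = q·B·(1−ν²)/E_s · I_f  ⇒  E_s = q·B·(1−ν²)·I_f / S_e.
E_s = 165 × 5.8 × 0.91 × 0.76 / 0.016 = 41370 kPa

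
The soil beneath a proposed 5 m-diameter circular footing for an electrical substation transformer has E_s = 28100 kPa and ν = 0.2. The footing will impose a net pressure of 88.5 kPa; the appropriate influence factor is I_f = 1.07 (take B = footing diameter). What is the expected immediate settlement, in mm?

Immediate (elastic) settlement: S_e = q·B·(1−ν²)/E_s · I_f.
S_e = 88.5 × 5 × (1 − 0.2²) / 28100 × 1.07
    = 88.5 × 5 × 0.96 / 28100 × 1.07
    = 0.01618 m = 16.18 mm

S_e ≈ 16.2 mm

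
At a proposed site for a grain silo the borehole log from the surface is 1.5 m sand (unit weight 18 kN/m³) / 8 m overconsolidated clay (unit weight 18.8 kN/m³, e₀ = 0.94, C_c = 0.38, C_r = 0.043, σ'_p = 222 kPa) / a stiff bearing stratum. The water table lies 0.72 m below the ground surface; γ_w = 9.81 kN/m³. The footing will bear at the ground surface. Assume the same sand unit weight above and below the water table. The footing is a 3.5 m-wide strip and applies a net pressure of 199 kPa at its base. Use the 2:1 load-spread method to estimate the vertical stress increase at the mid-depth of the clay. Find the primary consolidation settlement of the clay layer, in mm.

Mid-depth of clay below the ground surface: z = 1.5 + 8/2 = 5.5 m.
Total vertical stress at mid-clay: σ_v = 18×1.5 + 18.8×4 = 102.2 kPa.
Pore pressure: u = 9.81×(5.5 − 0.72) = 46.892 kPa.
Initial effective stress: σ'_0 = σ_v − u = 102.2 − 46.892 = 55.308 kPa.
Stress increase at mid-clay by the 2:1 spreading method:
Δσ = qB/(B+z) = 199×3.5/(3.5+5.5) = 77.389 kPa
Final effective stress: σ'_f = 55.308 + 77.389 = 132.7 kPa.
σ'_f = 132.7 ≤ σ'_p = 222 kPa, so the clay remains overconsolidated and only the recompression index applies:
S_c = C_r·H/(1+e₀)·log₁₀(σ'_f/σ'_0) = 0.043×8/1.94×log₁₀(132.7/55.308)
    = 0.17732 × 0.38008 = 0.0674 m

S_c ≈ 67.4 mm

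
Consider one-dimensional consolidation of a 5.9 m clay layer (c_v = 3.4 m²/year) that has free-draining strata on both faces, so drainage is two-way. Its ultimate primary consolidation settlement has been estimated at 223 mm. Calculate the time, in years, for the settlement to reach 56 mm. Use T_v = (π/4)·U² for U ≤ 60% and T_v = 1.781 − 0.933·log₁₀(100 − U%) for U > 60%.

Drainage path length: H_d = H/2 = 2.95 m (double drainage).
U = S(t)/S_ult = 56/223 = 0.2511.
U ≤ 60%: T_v = (π/4)·U² = (π/4)×0.25112² = 0.049529.
t = T_v·H_d²/c_v = 0.049529×2.95²/3.4 = 0.1268 years.

t ≈ 0.127 years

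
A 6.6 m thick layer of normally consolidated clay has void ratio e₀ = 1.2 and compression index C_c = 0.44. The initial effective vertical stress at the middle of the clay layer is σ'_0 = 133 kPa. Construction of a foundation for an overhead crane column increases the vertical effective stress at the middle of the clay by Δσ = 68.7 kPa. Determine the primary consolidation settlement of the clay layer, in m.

Final effective stress: σ'_f = σ'_0 + Δσ = 133 + 68.7 = 201.7 kPa.
Normally consolidated clay, so the full stress increment lies on the virgin compression line:
S_c = C_c·H/(1+e₀)·log₁₀(σ'_f/σ'_0) = 0.44×6.6/(1+1.2)×log₁₀(201.7/133)
    = 1.32 × 0.18085 = 0.2387 m

S_c ≈ 0.239 m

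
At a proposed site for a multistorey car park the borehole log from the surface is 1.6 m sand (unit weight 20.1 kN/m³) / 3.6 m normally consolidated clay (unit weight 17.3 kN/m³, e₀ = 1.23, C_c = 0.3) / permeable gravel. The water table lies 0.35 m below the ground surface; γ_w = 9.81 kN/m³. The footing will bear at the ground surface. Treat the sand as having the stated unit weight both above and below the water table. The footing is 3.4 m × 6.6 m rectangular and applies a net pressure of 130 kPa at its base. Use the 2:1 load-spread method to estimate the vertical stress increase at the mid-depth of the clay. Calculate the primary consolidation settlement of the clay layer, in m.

Mid-depth of clay below the ground surface: z = 1.6 + 3.6/2 = 3.4 m.
Total vertical stress at mid-clay: σ_v = 20.1×1.6 + 17.3×1.8 = 63.3 kPa.
Pore pressure: u = 9.81×(3.4 − 0.35) = 29.921 kPa.
Initial effective stress: σ'_0 = σ_v − u = 63.3 − 29.921 = 33.379 kPa.
Stress increase at mid-clay by the 2:1 spreading method:
Δσ = qBL/((B+z)(L+z)) = 130×3.4×6.6/((3.4+3.4)(6.6+3.4)) = 42.9 kPa
Final effective stress: σ'_f = σ'_0 + Δσ = 33.379 + 42.9 = 76.279 kPa.
Normally consolidated clay, so the full stress increment lies on the virgin compression line:
S_c = C_c·H/(1+e₀)·log₁₀(σ'_f/σ'_0) = 0.3×3.6/(1+1.23)×log₁₀(76.279/33.379)
    = 0.4843 × 0.35893 = 0.1738 m

S_c ≈ 0.174 m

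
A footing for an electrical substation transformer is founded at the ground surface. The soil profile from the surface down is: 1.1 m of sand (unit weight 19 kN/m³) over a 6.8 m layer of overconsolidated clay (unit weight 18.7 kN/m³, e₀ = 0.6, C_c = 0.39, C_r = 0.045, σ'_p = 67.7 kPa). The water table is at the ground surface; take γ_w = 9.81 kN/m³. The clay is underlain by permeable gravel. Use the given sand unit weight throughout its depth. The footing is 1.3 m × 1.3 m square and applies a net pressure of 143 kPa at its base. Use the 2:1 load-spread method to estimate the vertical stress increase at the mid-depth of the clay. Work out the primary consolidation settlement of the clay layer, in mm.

S_c ≈ 13.6 mm

Mid-depth of clay below the ground surface: z = 1.1 + 6.8/2 = 4.5 m.
Total vertical stress at mid-clay: σ_v = 19×1.1 + 18.7×3.4 = 84.48 kPa.
Pore pressure: u = 9.81×(4.5 − 0) = 44.145 kPa.
Initial effective stress: σ'_0 = σ_v − u = 84.48 − 44.145 = 40.335 kPa.
Stress increase at mid-clay by the 2:1 spreading method:
Δσ = qBL/((B+z)(L+z)) = 143×1.3×1.3/((1.3+4.5)(1.3+4.5)) = 7.184 kPa
Final effective stress: σ'_f = 40.335 + 7.184 = 47.519 kPa.
σ'_f = 47.519 ≤ σ'_p = 67.7 kPa, so the clay remains overconsolidated and only the recompression index applies:
S_c = C_r·H/(1+e₀)·log₁₀(σ'_f/σ'_0) = 0.045×6.8/1.6×log₁₀(47.519/40.335)
    = 0.19125 × 0.071185 = 0.01361 m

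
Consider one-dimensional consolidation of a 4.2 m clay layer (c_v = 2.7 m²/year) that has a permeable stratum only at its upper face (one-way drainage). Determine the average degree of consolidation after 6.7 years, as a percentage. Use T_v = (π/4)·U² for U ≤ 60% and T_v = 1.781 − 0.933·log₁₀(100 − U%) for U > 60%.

U ≈ 93.5 %

Drainage path length: H_d = H = 4.2 m (single drainage).
T_v = c_v·t/H_d² = 2.7×6.7/4.2² = 1.0255.
T_v = 1.0255 corresponds to the U > 60% branch:
U = 1 − 10^((1.781 − T_v)/0.933)/100 = 0.9355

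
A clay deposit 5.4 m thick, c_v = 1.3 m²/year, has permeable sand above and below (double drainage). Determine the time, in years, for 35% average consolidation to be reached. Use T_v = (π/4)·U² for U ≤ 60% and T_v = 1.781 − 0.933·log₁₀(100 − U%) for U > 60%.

Drainage path length: H_d = H/2 = 2.7 m (double drainage).
U ≤ 60%: T_v = (π/4)·U² = (π/4)×0.35² = 0.096211.
t = T_v·H_d²/c_v = 0.096211×2.7²/1.3 = 0.5395 years.

t ≈ 0.54 years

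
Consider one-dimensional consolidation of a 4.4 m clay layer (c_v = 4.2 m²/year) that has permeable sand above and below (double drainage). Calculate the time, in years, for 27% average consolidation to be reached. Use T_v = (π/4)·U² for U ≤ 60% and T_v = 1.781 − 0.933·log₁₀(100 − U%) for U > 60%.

t ≈ 0.066 years

Drainage path length: H_d = H/2 = 2.2 m (double drainage).
U ≤ 60%: T_v = (π/4)·U² = (π/4)×0.27² = 0.057256.
t = T_v·H_d²/c_v = 0.057256×2.2²/4.2 = 0.06598 years.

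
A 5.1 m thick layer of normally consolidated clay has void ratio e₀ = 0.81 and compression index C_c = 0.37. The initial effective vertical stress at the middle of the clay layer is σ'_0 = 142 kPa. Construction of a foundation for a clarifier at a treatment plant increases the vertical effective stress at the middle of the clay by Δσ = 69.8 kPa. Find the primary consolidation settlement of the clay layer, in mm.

S_c ≈ 181 mm

Final effective stress: σ'_f = σ'_0 + Δσ = 142 + 69.8 = 211.8 kPa.
Normally consolidated clay, so the full stress increment lies on the virgin compression line:
S_c = C_c·H/(1+e₀)·log₁₀(σ'_f/σ'_0) = 0.37×5.1/(1+0.81)×log₁₀(211.8/142)
    = 1.0425 × 0.17364 = 0.181 m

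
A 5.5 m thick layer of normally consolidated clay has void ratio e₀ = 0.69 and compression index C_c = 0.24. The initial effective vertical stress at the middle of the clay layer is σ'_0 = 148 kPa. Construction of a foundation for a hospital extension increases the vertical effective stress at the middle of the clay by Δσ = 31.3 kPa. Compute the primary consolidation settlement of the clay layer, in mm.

S_c ≈ 65.1 mm

Final effective stress: σ'_f = σ'_0 + Δσ = 148 + 31.3 = 179.3 kPa.
Normally consolidated clay, so the full stress increment lies on the virgin compression line:
S_c = C_c·H/(1+e₀)·log₁₀(σ'_f/σ'_0) = 0.24×5.5/(1+0.69)×log₁₀(179.3/148)
    = 0.78107 × 0.083319 = 0.06508 m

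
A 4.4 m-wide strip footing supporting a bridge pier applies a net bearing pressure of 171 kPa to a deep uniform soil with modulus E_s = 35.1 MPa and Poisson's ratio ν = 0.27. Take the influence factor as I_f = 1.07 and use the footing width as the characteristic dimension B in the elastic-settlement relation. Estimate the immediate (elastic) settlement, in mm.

Immediate (elastic) settlement: S_e = q·B·(1−ν²)/E_s · I_f.
E_s = 35.1 MPa = 35100 kPa.
S_e = 171 × 4.4 × (1 − 0.27²) / 35100 × 1.07
    = 171 × 4.4 × 0.9271 / 35100 × 1.07
    = 0.02126 m = 21.26 mm

S_e ≈ 21.3 mm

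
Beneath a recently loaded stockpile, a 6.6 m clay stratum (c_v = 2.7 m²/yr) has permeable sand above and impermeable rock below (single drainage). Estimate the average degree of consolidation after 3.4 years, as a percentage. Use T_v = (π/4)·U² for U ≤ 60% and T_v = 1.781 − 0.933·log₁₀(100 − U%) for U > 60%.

U ≈ 51.8 %

Drainage path length: H_d = H = 6.6 m (single drainage).
T_v = c_v·t/H_d² = 2.7×3.4/6.6² = 0.21074.
T_v = 0.21074 corresponds to the U ≤ 60% branch:
U = √(4T_v/π) = 0.518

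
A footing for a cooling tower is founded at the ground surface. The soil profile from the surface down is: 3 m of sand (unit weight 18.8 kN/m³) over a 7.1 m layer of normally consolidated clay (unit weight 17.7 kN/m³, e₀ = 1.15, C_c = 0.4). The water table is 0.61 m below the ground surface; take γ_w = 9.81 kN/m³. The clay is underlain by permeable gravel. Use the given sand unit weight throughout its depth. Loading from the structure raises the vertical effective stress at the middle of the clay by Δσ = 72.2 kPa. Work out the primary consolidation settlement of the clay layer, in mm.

S_c ≈ 448 mm

Mid-depth of clay below the ground surface: z = 3 + 7.1/2 = 6.55 m.
Total vertical stress at mid-clay: σ_v = 18.8×3 + 17.7×3.55 = 119.23 kPa.
Pore pressure: u = 9.81×(6.55 − 0.61) = 58.271 kPa.
Initial effective stress: σ'_0 = σ_v − u = 119.23 − 58.271 = 60.959 kPa.
Final effective stress: σ'_f = σ'_0 + Δσ = 60.959 + 72.2 = 133.16 kPa.
Normally consolidated clay, so the full stress increment lies on the virgin compression line:
S_c = C_c·H/(1+e₀)·log₁₀(σ'_f/σ'_0) = 0.4×7.1/(1+1.15)×log₁₀(133.16/60.959)
    = 1.3209 × 0.33934 = 0.4482 m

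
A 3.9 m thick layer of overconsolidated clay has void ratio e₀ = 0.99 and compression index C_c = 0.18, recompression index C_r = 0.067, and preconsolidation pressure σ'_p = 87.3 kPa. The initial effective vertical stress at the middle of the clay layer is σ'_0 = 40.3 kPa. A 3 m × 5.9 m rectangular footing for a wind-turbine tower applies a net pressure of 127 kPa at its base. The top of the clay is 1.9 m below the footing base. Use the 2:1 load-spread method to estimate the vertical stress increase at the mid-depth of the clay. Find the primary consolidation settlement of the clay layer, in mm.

Mid-depth of clay below the footing base: z = 1.9 + 3.9/2 = 3.85 m.
Stress increase at mid-clay by the 2:1 spreading method:
Δσ = qBL/((B+z)(L+z)) = 127×3×5.9/((3+3.85)(5.9+3.85)) = 33.657 kPa
Final effective stress: σ'_f = 40.3 + 33.657 = 73.957 kPa.
σ'_f = 73.957 ≤ σ'_p = 87.3 kPa, so the clay remains overconsolidated and only the recompression index applies:
S_c = C_r·H/(1+e₀)·log₁₀(σ'_f/σ'_0) = 0.067×3.9/1.99×log₁₀(73.957/40.3)
    = 0.13131 × 0.26367 = 0.03462 m

S_c ≈ 34.6 mm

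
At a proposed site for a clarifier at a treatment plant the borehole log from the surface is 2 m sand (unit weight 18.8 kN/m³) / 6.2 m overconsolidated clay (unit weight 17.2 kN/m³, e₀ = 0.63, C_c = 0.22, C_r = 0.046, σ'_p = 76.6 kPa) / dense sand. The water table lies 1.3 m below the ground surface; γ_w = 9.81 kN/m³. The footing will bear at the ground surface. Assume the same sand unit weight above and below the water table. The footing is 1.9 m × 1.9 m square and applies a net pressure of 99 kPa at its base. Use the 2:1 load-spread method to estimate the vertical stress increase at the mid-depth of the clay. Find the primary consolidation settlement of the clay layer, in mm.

S_c ≈ 9.69 mm

Mid-depth of clay below the ground surface: z = 2 + 6.2/2 = 5.1 m.
Total vertical stress at mid-clay: σ_v = 18.8×2 + 17.2×3.1 = 90.92 kPa.
Pore pressure: u = 9.81×(5.1 − 1.3) = 37.278 kPa.
Initial effective stress: σ'_0 = σ_v − u = 90.92 − 37.278 = 53.642 kPa.
Stress increase at mid-clay by the 2:1 spreading method:
Δσ = qBL/((B+z)(L+z)) = 99×1.9×1.9/((1.9+5.1)(1.9+5.1)) = 7.2937 kPa
Final effective stress: σ'_f = 53.642 + 7.2937 = 60.936 kPa.
σ'_f = 60.936 ≤ σ'_p = 76.6 kPa, so the clay remains overconsolidated and only the recompression index applies:
S_c = C_r·H/(1+e₀)·log₁₀(σ'_f/σ'_0) = 0.046×6.2/1.63×log₁₀(60.936/53.642)
    = 0.17497 × 0.055369 = 0.009688 m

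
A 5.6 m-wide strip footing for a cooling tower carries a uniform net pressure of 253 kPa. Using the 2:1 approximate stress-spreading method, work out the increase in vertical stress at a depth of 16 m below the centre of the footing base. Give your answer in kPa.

By the 2:1 method the load spreads at 1 horizontal : 2 vertical, so at depth z the loaded area has grown by z in each plan dimension:
Δσ = qB/(B+z) = 253×5.6/(5.6+16) = 65.593 kPa

Δσ_z ≈ 65.6 kPa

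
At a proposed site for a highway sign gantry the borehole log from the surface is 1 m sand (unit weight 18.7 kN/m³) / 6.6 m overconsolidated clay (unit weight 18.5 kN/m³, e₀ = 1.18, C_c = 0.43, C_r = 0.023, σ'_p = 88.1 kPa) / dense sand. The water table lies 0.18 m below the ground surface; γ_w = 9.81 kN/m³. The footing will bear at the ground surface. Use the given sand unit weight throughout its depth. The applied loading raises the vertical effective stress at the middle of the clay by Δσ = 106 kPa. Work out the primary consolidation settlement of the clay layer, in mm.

S_c ≈ 307 mm

Mid-depth of clay below the ground surface: z = 1 + 6.6/2 = 4.3 m.
Total vertical stress at mid-clay: σ_v = 18.7×1 + 18.5×3.3 = 79.75 kPa.
Pore pressure: u = 9.81×(4.3 − 0.18) = 40.417 kPa.
Initial effective stress: σ'_0 = σ_v − u = 79.75 − 40.417 = 39.333 kPa.
Final effective stress: σ'_f = 39.333 + 106 = 145.33 kPa.
σ'_f = 145.33 > σ'_p = 88.1 kPa, so the stress path crosses the preconsolidation pressure — recompression up to σ'_p, then virgin compression beyond:
S_c = H/(1+e₀)·[C_r·log₁₀(σ'_p/σ'_0) + C_c·log₁₀(σ'_f/σ'_p)]
    = 6.6/2.18 × [0.023×log₁₀(88.1/39.333) + 0.43×log₁₀(145.33/88.1)]
    = 3.0275 × [0.008055 + 0.093473] = 0.3074 m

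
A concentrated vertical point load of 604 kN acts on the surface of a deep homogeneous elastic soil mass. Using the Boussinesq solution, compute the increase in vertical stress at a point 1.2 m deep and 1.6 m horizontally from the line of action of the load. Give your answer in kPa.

Δσ_z ≈ 15.6 kPa

Boussinesq vertical stress below a point load on an elastic half-space:
Δσ_z = 3P/(2πz²) · [1 + (r/z)²]^(−5/2)
r/z = 1.6/1.2 = 1.3333; [1+(r/z)²]^(−5/2) = 0.07776.
Δσ_z = 3×604/(2π×1.2²) × 0.07776 = 200.27 × 0.07776 = 15.57 kPa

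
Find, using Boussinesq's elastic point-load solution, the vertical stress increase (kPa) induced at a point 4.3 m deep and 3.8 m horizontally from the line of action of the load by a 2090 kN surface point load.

Boussinesq vertical stress below a point load on an elastic half-space:
Δσ_z = 3P/(2πz²) · [1 + (r/z)²]^(−5/2)
r/z = 3.8/4.3 = 0.88372; [1+(r/z)²]^(−5/2) = 0.23625.
Δσ_z = 3×2090/(2π×4.3²) × 0.23625 = 53.97 × 0.23625 = 12.75 kPa

Δσ_z ≈ 12.8 kPa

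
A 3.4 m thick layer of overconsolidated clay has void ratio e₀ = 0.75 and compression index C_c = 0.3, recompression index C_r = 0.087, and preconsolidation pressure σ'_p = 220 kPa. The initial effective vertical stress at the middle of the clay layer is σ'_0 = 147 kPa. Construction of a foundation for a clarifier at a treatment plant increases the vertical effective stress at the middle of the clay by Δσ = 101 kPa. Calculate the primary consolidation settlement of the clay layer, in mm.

Final effective stress: σ'_f = 147 + 101 = 248 kPa.
σ'_f = 248 > σ'_p = 220 kPa, so the stress path crosses the preconsolidation pressure — recompression up to σ'_p, then virgin compression beyond:
S_c = H/(1+e₀)·[C_r·log₁₀(σ'_p/σ'_0) + C_c·log₁₀(σ'_f/σ'_p)]
    = 3.4/1.75 × [0.087×log₁₀(220/147) + 0.3×log₁₀(248/220)]
    = 1.9429 × [0.015234 + 0.015609] = 0.05992 m

S_c ≈ 59.9 mm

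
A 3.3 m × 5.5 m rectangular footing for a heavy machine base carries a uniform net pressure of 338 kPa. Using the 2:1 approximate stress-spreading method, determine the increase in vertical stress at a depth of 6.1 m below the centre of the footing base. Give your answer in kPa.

Δσ_z ≈ 56.3 kPa

By the 2:1 method the load spreads at 1 horizontal : 2 vertical, so at depth z the loaded area has grown by z in each plan dimension:
Δσ = qBL/((B+z)(L+z)) = 338×3.3×5.5/((3.3+6.1)(5.5+6.1)) = 56.261 kPa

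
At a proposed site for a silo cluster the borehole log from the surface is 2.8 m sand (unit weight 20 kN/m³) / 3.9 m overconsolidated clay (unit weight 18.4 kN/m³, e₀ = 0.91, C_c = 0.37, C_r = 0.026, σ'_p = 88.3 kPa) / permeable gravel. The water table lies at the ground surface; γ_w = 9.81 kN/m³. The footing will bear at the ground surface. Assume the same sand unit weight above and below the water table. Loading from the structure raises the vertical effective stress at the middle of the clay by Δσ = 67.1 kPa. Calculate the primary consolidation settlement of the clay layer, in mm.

Mid-depth of clay below the ground surface: z = 2.8 + 3.9/2 = 4.75 m.
Total vertical stress at mid-clay: σ_v = 20×2.8 + 18.4×1.95 = 91.88 kPa.
Pore pressure: u = 9.81×(4.75 − 0) = 46.598 kPa.
Initial effective stress: σ'_0 = σ_v − u = 91.88 − 46.598 = 45.282 kPa.
Final effective stress: σ'_f = 45.282 + 67.1 = 112.38 kPa.
σ'_f = 112.38 > σ'_p = 88.3 kPa, so the stress path crosses the preconsolidation pressure — recompression up to σ'_p, then virgin compression beyond:
S_c = H/(1+e₀)·[C_r·log₁₀(σ'_p/σ'_0) + C_c·log₁₀(σ'_f/σ'_p)]
    = 3.9/1.91 × [0.026×log₁₀(88.3/45.282) + 0.37×log₁₀(112.38/88.3)]
    = 2.0419 × [0.0075409 + 0.038749] = 0.09452 m

S_c ≈ 94.5 mm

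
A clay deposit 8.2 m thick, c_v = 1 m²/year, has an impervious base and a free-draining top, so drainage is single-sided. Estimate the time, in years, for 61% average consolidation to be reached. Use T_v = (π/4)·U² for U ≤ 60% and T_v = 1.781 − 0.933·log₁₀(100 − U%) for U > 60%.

Drainage path length: H_d = H = 8.2 m (single drainage).
U > 60%: T_v = 1.781 − 0.933·log₁₀(100 − 61) = 0.29654.
t = T_v·H_d²/c_v = 0.29654×8.2²/1 = 19.94 years.

t ≈ 19.9 years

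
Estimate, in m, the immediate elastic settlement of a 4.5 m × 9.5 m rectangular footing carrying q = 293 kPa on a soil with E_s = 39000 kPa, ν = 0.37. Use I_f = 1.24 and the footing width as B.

Immediate (elastic) settlement: S_e = q·B·(1−ν²)/E_s · I_f.
S_e = 293 × 4.5 × (1 − 0.37²) / 39000 × 1.24
    = 293 × 4.5 × 0.8631 / 39000 × 1.24
    = 0.03618 m

S_e ≈ 0.0362 m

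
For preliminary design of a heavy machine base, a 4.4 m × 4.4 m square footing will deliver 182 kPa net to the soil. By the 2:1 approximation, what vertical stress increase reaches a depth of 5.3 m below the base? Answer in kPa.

Δσ_z ≈ 37.4 kPa

By the 2:1 method the load spreads at 1 horizontal : 2 vertical, so at depth z the loaded area has grown by z in each plan dimension:
Δσ = qBL/((B+z)(L+z)) = 182×4.4×4.4/((4.4+5.3)(4.4+5.3)) = 37.448 kPa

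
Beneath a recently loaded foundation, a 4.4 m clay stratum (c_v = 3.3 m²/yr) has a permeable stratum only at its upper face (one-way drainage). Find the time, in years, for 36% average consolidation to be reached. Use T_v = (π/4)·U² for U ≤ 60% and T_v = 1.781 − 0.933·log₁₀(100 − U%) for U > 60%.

t ≈ 0.597 years

Drainage path length: H_d = H = 4.4 m (single drainage).
U ≤ 60%: T_v = (π/4)·U² = (π/4)×0.36² = 0.10179.
t = T_v·H_d²/c_v = 0.10179×4.4²/3.3 = 0.5972 years.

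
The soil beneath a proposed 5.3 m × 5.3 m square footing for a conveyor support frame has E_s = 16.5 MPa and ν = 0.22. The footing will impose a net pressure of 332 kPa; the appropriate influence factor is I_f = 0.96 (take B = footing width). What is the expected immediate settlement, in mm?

Immediate (elastic) settlement: S_e = q·B·(1−ν²)/E_s · I_f.
E_s = 16.5 MPa = 16500 kPa.
S_e = 332 × 5.3 × (1 − 0.22²) / 16500 × 0.96
    = 332 × 5.3 × 0.9516 / 16500 × 0.96
    = 0.09742 m = 97.42 mm

S_e ≈ 97.4 mm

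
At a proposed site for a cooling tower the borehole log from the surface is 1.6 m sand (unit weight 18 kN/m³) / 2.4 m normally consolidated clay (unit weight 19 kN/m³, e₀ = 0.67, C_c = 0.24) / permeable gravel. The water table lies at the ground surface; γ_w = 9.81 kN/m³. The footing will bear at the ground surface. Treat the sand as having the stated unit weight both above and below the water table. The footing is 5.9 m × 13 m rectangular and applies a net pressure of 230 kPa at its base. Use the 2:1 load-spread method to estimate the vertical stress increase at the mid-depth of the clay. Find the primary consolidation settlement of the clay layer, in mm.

Mid-depth of clay below the ground surface: z = 1.6 + 2.4/2 = 2.8 m.
Total vertical stress at mid-clay: σ_v = 18×1.6 + 19×1.2 = 51.6 kPa.
Pore pressure: u = 9.81×(2.8 − 0) = 27.468 kPa.
Initial effective stress: σ'_0 = σ_v − u = 51.6 − 27.468 = 24.132 kPa.
Stress increase at mid-clay by the 2:1 spreading method:
Δσ = qBL/((B+z)(L+z)) = 230×5.9×13/((5.9+2.8)(13+2.8)) = 128.34 kPa
Final effective stress: σ'_f = σ'_0 + Δσ = 24.132 + 128.34 = 152.47 kPa.
Normally consolidated clay, so the full stress increment lies on the virgin compression line:
S_c = C_c·H/(1+e₀)·log₁₀(σ'_f/σ'_0) = 0.24×2.4/(1+0.67)×log₁₀(152.47/24.132)
    = 0.34491 × 0.80059 = 0.2761 m

S_c ≈ 276 mm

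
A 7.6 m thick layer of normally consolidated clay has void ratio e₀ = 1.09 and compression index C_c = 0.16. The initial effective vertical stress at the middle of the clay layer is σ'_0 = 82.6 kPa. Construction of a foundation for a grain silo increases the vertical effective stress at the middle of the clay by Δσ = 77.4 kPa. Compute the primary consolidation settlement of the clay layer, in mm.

Final effective stress: σ'_f = σ'_0 + Δσ = 82.6 + 77.4 = 160 kPa.
Normally consolidated clay, so the full stress increment lies on the virgin compression line:
S_c = C_c·H/(1+e₀)·log₁₀(σ'_f/σ'_0) = 0.16×7.6/(1+1.09)×log₁₀(160/82.6)
    = 0.58182 × 0.28714 = 0.1671 m

S_c ≈ 167 mm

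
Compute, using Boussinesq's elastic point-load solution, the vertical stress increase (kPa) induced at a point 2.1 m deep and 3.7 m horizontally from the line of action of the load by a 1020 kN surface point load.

Boussinesq vertical stress below a point load on an elastic half-space:
Δσ_z = 3P/(2πz²) · [1 + (r/z)²]^(−5/2)
r/z = 3.7/2.1 = 1.7619; [1+(r/z)²]^(−5/2) = 0.029302.
Δσ_z = 3×1020/(2π×2.1²) × 0.029302 = 110.43 × 0.029302 = 3.236 kPa

Δσ_z ≈ 3.24 kPa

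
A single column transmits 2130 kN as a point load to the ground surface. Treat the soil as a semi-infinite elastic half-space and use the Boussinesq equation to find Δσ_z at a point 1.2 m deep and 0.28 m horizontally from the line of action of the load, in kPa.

Δσ_z ≈ 619 kPa

Boussinesq vertical stress below a point load on an elastic half-space:
Δσ_z = 3P/(2πz²) · [1 + (r/z)²]^(−5/2)
r/z = 0.28/1.2 = 0.23333; [1+(r/z)²]^(−5/2) = 0.87587.
Δσ_z = 3×2130/(2π×1.2²) × 0.87587 = 706.25 × 0.87587 = 618.6 kPa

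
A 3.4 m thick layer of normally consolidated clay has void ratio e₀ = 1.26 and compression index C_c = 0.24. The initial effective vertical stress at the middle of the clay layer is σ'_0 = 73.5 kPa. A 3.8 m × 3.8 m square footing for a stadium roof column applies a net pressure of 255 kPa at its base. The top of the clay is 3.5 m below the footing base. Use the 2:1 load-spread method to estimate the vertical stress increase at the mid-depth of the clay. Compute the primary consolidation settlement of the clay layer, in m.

S_c ≈ 0.0755 m

Mid-depth of clay below the footing base: z = 3.5 + 3.4/2 = 5.2 m.
Stress increase at mid-clay by the 2:1 spreading method:
Δσ = qBL/((B+z)(L+z)) = 255×3.8×3.8/((3.8+5.2)(3.8+5.2)) = 45.459 kPa
Final effective stress: σ'_f = σ'_0 + Δσ = 73.5 + 45.459 = 118.96 kPa.
Normally consolidated clay, so the full stress increment lies on the virgin compression line:
S_c = C_c·H/(1+e₀)·log₁₀(σ'_f/σ'_0) = 0.24×3.4/(1+1.26)×log₁₀(118.96/73.5)
    = 0.36106 × 0.20911 = 0.0755 m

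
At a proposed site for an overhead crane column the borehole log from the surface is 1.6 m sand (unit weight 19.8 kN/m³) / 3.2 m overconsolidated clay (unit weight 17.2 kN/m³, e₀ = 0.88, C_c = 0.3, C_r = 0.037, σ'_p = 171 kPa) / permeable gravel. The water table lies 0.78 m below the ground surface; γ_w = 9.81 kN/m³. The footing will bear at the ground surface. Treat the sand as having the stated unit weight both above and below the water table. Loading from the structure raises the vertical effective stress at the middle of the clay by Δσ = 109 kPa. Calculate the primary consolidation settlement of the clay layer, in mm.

S_c ≈ 38.4 mm

Mid-depth of clay below the ground surface: z = 1.6 + 3.2/2 = 3.2 m.
Total vertical stress at mid-clay: σ_v = 19.8×1.6 + 17.2×1.6 = 59.2 kPa.
Pore pressure: u = 9.81×(3.2 − 0.78) = 23.74 kPa.
Initial effective stress: σ'_0 = σ_v − u = 59.2 − 23.74 = 35.46 kPa.
Final effective stress: σ'_f = 35.46 + 109 = 144.46 kPa.
σ'_f = 144.46 ≤ σ'_p = 171 kPa, so the clay remains overconsolidated and only the recompression index applies:
S_c = C_r·H/(1+e₀)·log₁₀(σ'_f/σ'_0) = 0.037×3.2/1.88×log₁₀(144.46/35.46)
    = 0.062978 × 0.61001 = 0.03842 m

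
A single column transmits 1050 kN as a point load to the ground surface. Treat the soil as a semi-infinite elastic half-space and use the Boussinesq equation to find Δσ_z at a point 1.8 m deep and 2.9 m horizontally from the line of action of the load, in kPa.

Δσ_z ≈ 6.31 kPa

Boussinesq vertical stress below a point load on an elastic half-space:
Δσ_z = 3P/(2πz²) · [1 + (r/z)²]^(−5/2)
r/z = 2.9/1.8 = 1.6111; [1+(r/z)²]^(−5/2) = 0.040789.
Δσ_z = 3×1050/(2π×1.8²) × 0.040789 = 154.73 × 0.040789 = 6.311 kPa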